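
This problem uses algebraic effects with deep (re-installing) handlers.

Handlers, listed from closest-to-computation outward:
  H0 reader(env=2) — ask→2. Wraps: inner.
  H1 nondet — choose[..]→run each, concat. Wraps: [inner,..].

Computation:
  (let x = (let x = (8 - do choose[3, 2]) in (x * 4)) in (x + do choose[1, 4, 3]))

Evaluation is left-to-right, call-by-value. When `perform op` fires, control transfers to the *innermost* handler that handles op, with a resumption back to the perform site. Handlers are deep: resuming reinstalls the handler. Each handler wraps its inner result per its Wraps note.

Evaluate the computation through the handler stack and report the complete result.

Evaluation trace:
choose[3, 2] @ H1
  branch[0] choose=3:
    choose[1, 4, 3] @ H1
      branch[0] choose=1:
        H0 returns 21
        H1 returns [21]
      branch[1] choose=4:
        H0 returns 24
        H1 returns [24]
      branch[2] choose=3:
        H0 returns 23
        H1 returns [23]
  branch[1] choose=2:
    choose[1, 4, 3] @ H1
      branch[0] choose=1:
        H0 returns 25
        H1 returns [25]
      branch[1] choose=4:
        H0 returns 28
        H1 returns [28]
      branch[2] choose=3:
        H0 returns 27
        H1 returns [27]
= [21, 24, 23, 25, 28, 27]

Answer: [21, 24, 23, 25, 28, 27]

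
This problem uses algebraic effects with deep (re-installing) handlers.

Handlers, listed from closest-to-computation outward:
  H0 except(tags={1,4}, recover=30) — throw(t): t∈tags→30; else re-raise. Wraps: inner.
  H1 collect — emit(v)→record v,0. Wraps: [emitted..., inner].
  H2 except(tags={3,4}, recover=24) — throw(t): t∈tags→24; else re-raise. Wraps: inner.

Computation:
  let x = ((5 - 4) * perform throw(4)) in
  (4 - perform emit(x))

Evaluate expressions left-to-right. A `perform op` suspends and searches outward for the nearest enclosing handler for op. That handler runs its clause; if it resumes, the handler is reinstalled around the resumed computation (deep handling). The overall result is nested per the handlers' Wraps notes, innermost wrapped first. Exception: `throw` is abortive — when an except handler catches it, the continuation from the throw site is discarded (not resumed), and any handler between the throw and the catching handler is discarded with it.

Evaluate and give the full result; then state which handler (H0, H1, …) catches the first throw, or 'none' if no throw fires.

Answer: [30] ; first throw caught by: H0

Working:
throw(4) @ H0 caught ⇒ 30
H1 returns [30]
H2 returns [30]
= [30]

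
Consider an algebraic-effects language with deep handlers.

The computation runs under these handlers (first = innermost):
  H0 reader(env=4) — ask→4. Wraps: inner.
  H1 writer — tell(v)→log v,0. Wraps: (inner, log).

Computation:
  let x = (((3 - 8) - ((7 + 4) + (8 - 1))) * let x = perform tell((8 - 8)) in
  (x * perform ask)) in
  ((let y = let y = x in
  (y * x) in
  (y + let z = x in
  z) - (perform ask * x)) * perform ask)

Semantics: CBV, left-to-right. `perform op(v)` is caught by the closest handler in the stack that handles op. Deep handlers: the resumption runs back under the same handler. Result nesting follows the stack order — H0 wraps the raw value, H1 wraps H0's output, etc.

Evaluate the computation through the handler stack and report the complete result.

Evaluation trace:
tell(0) @ H1 ⇒ log+=0
ask @ H0 ⇒ 4
ask @ H0 ⇒ 4
ask @ H0 ⇒ 4
H0 returns 0
H1 returns (0, (0))
= (0, (0))

Answer: (0, (0))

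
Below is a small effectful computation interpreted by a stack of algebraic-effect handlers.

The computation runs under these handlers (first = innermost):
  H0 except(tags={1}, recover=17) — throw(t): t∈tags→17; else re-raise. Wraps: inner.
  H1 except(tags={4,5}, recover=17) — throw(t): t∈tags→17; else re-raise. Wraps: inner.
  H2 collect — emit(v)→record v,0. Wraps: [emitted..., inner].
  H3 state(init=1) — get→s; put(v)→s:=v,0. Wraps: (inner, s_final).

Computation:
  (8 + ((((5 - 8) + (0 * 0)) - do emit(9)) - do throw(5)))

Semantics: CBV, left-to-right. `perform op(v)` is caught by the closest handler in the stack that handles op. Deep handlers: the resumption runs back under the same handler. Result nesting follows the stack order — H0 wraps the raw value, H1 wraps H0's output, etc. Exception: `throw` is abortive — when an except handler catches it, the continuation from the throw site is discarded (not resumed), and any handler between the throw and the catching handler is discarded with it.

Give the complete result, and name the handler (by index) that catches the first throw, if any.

Answer: ([9, 17], 1) ; first throw caught by: H1

Step-by-step:
emit(9) @ H2 ⇒ out+=9
throw(5) @ H0 re-raised
throw(5) @ H1 caught ⇒ 17
H2 returns [9, 17]
H3 returns ([9, 17], 1)
= ([9, 17], 1)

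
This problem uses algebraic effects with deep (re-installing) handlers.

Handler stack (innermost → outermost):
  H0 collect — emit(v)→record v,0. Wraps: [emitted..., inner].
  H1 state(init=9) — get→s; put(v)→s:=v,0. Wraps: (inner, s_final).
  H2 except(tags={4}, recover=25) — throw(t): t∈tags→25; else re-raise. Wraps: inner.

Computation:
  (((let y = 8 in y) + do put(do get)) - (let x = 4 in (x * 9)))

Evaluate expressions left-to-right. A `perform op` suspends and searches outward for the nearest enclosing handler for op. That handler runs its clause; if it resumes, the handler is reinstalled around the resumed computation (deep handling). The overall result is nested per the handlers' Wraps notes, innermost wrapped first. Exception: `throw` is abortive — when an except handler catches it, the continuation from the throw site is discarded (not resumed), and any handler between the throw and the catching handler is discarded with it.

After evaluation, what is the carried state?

Working:
get @ H1 ⇒ 9
put(9) @ H1 ⇒ s:=9
H0 returns [-28]
H1 returns ([-28], 9)
H2 returns ([-28], 9)
= ([-28], 9)

Answer: 9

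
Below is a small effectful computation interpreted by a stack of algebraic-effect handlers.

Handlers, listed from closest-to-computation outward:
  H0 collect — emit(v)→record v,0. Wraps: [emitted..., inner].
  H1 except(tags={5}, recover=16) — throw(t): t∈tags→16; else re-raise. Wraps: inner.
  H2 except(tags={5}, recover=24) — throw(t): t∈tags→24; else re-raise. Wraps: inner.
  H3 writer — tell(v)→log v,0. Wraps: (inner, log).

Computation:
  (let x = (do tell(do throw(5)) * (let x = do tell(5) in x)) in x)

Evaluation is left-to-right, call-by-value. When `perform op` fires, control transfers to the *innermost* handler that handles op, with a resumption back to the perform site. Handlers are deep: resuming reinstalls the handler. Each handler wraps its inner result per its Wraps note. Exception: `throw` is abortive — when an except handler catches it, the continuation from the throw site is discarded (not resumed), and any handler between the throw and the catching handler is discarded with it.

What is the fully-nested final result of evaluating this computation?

Answer: (16, ())

Evaluation trace:
throw(5) @ H1 caught ⇒ 16
H2 returns 16
H3 returns (16, ())
= (16, ())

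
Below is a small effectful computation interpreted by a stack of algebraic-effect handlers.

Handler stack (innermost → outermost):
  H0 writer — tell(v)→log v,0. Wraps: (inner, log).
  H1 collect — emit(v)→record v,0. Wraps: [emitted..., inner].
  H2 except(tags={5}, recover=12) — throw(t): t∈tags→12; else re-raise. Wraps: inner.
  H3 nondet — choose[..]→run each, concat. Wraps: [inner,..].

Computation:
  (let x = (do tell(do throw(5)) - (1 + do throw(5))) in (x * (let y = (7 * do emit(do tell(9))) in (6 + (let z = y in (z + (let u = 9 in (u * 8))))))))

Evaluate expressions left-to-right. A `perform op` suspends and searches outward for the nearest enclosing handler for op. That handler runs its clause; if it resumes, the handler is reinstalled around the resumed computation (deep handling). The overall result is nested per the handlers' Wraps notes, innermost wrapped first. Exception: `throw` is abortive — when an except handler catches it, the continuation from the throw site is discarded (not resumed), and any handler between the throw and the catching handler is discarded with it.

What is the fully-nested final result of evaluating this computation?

Step-by-step:
throw(5) @ H2 caught ⇒ 12
H3 returns [12]
= [12]

Answer: [12]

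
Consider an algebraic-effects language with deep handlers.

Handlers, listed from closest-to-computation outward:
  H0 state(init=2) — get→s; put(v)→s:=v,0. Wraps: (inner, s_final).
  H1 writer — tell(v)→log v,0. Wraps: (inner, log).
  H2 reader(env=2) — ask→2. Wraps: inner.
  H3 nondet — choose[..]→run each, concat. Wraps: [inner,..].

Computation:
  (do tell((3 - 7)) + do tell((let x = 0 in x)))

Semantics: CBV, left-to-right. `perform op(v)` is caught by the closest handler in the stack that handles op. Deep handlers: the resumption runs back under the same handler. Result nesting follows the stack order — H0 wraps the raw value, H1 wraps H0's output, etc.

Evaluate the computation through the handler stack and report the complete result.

Step-by-step:
tell(-4) @ H1 ⇒ log+=-4
tell(0) @ H1 ⇒ log+=0
H0 returns (0, 2)
H1 returns ((0, 2), (-4, 0))
H2 returns ((0, 2), (-4, 0))
H3 returns [((0, 2), (-4, 0))]
= [((0, 2), (-4, 0))]

Answer: [((0, 2), (-4, 0))]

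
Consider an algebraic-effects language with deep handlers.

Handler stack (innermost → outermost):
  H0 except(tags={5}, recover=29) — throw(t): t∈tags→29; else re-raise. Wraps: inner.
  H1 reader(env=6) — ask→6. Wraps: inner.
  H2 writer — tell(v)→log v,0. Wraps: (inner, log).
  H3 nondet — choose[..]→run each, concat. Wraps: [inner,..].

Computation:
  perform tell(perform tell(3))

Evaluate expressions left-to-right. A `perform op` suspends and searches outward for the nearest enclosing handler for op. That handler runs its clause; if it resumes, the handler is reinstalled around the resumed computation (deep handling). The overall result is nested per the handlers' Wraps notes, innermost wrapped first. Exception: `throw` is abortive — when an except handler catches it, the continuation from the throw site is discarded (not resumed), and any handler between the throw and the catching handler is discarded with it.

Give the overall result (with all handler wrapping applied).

Answer: [(0, (3, 0))]

Evaluation trace:
tell(3) @ H2 ⇒ log+=3
tell(0) @ H2 ⇒ log+=0
H0 returns 0
H1 returns 0
H2 returns (0, (3, 0))
H3 returns [(0, (3, 0))]
= [(0, (3, 0))]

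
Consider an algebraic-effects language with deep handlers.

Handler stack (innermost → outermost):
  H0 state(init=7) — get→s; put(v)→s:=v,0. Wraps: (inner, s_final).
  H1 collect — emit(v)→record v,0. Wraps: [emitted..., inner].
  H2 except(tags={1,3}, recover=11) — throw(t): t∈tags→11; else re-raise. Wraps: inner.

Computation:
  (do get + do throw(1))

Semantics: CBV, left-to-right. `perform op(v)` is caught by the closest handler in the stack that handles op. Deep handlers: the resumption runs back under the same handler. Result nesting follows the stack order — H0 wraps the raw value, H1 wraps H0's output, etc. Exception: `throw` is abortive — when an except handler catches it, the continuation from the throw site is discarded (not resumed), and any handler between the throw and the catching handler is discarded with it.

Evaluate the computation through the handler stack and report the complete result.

Answer: 11

Evaluation trace:
get @ H0 ⇒ 7
throw(1) @ H2 caught ⇒ 11
= 11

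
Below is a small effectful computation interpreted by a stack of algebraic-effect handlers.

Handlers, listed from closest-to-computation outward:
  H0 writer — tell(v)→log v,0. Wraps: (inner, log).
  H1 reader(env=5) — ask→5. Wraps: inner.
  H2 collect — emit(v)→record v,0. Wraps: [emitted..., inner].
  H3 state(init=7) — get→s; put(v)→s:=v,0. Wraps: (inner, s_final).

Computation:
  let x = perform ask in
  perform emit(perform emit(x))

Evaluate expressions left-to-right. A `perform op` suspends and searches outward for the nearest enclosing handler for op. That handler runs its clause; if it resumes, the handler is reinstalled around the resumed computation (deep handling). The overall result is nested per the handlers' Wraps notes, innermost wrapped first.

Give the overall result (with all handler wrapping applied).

Answer: ([5, 0, (0, ())], 7)

Working:
ask @ H1 ⇒ 5
emit(5) @ H2 ⇒ out+=5
emit(0) @ H2 ⇒ out+=0
H0 returns (0, ())
H1 returns (0, ())
H2 returns [5, 0, (0, ())]
H3 returns ([5, 0, (0, ())], 7)
= ([5, 0, (0, ())], 7)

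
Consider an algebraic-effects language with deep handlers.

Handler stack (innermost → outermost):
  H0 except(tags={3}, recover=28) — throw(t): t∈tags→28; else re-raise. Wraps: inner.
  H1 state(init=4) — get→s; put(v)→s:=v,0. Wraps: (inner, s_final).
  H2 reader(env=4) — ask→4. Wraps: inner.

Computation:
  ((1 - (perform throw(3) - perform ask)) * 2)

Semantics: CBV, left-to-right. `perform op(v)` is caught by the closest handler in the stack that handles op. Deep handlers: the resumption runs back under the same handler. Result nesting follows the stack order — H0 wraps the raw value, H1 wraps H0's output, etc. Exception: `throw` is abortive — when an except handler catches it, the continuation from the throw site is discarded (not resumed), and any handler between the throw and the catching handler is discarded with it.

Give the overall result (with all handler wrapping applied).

Answer: (28, 4)

Working:
throw(3) @ H0 caught ⇒ 28
H1 returns (28, 4)
H2 returns (28, 4)
= (28, 4)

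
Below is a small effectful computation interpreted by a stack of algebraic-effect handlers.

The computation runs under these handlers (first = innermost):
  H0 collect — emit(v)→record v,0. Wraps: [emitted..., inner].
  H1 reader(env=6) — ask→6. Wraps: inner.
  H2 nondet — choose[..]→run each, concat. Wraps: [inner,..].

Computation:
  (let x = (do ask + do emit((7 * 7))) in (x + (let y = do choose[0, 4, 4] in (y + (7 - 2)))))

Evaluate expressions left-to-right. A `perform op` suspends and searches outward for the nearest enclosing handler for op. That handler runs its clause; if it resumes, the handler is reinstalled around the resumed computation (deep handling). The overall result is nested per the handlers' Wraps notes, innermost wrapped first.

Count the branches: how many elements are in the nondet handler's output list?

Evaluation trace:
ask @ H1 ⇒ 6
emit(49) @ H0 ⇒ out+=49
choose[0, 4, 4] @ H2
  branch[0] choose=0:
    H0 returns [49, 11]
    H1 returns [49, 11]
    H2 returns [[49, 11]]
  branch[1] choose=4:
    H0 returns [49, 15]
    H1 returns [49, 15]
    H2 returns [[49, 15]]
  branch[2] choose=4:
    H0 returns [49, 15]
    H1 returns [49, 15]
    H2 returns [[49, 15]]
= [[49, 11], [49, 15], [49, 15]]

Answer: 3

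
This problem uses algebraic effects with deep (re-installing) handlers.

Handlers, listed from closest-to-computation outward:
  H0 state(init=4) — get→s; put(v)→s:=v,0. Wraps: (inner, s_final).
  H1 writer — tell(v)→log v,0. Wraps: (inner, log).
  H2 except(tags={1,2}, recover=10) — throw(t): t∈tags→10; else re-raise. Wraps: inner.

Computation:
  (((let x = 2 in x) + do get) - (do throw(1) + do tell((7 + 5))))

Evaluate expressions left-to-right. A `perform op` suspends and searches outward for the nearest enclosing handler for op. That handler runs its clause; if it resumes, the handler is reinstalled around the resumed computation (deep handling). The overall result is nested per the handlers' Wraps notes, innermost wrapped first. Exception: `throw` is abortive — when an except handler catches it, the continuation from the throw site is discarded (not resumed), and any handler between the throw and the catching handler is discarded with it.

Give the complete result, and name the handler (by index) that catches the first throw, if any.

Answer: 10 ; first throw caught by: H2

Step-by-step:
get @ H0 ⇒ 4
throw(1) @ H2 caught ⇒ 10
= 10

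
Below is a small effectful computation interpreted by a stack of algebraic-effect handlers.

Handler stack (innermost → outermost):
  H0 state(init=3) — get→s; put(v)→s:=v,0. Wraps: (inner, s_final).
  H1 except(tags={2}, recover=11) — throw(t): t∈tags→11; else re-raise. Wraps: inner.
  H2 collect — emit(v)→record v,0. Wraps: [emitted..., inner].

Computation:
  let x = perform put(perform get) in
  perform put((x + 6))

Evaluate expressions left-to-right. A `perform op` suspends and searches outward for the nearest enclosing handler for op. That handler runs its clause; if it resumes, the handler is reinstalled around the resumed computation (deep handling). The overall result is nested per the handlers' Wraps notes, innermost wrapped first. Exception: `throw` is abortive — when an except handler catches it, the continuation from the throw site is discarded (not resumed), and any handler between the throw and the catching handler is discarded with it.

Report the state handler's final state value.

Answer: 6

Working:
get @ H0 ⇒ 3
put(3) @ H0 ⇒ s:=3
put(6) @ H0 ⇒ s:=6
H0 returns (0, 6)
H1 returns (0, 6)
H2 returns [(0, 6)]
= [(0, 6)]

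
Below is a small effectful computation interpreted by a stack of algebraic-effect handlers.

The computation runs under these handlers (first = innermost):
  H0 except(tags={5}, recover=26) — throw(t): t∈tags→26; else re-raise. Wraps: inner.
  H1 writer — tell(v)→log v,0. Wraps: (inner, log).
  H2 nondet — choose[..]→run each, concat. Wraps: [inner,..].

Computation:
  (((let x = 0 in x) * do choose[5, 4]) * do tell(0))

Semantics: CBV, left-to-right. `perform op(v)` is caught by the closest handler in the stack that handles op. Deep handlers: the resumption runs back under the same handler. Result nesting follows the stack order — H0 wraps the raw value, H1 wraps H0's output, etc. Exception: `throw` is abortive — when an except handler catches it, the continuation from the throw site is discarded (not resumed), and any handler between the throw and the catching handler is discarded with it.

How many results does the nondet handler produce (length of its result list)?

Answer: 2

Evaluation trace:
choose[5, 4] @ H2
  branch[0] choose=5:
    tell(0) @ H1 ⇒ log+=0
    H0 returns 0
    H1 returns (0, (0))
    H2 returns [(0, (0))]
  branch[1] choose=4:
    tell(0) @ H1 ⇒ log+=0
    H0 returns 0
    H1 returns (0, (0))
    H2 returns [(0, (0))]
= [(0, (0)), (0, (0))]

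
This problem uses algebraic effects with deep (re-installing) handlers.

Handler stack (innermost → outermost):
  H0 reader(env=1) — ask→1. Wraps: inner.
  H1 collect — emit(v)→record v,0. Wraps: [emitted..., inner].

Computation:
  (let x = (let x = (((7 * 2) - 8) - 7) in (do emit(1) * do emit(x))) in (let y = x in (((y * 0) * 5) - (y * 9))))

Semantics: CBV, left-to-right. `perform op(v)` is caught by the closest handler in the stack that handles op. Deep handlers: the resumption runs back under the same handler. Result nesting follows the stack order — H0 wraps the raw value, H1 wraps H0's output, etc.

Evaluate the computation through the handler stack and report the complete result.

Answer: [1, -1, 0]

Working:
emit(1) @ H1 ⇒ out+=1
emit(-1) @ H1 ⇒ out+=-1
H0 returns 0
H1 returns [1, -1, 0]
= [1, -1, 0]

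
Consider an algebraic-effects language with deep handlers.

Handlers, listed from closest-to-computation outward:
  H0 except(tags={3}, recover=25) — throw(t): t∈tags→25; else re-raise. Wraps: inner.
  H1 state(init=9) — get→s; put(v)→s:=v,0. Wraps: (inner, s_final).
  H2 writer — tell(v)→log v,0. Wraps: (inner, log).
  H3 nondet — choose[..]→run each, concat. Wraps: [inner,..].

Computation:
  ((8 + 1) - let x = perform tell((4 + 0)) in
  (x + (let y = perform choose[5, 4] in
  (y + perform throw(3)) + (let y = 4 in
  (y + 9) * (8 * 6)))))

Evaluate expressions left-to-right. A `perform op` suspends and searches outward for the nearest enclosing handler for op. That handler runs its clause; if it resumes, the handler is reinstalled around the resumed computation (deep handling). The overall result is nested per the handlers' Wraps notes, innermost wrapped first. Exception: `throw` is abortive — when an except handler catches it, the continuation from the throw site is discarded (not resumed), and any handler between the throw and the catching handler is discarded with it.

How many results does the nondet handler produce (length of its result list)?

Evaluation trace:
tell(4) @ H2 ⇒ log+=4
choose[5, 4] @ H3
  branch[0] choose=5:
    throw(3) @ H0 caught ⇒ 25
    H1 returns (25, 9)
    H2 returns ((25, 9), (4))
    H3 returns [((25, 9), (4))]
  branch[1] choose=4:
    throw(3) @ H0 caught ⇒ 25
    H1 returns (25, 9)
    H2 returns ((25, 9), (4))
    H3 returns [((25, 9), (4))]
= [((25, 9), (4)), ((25, 9), (4))]

Answer: 2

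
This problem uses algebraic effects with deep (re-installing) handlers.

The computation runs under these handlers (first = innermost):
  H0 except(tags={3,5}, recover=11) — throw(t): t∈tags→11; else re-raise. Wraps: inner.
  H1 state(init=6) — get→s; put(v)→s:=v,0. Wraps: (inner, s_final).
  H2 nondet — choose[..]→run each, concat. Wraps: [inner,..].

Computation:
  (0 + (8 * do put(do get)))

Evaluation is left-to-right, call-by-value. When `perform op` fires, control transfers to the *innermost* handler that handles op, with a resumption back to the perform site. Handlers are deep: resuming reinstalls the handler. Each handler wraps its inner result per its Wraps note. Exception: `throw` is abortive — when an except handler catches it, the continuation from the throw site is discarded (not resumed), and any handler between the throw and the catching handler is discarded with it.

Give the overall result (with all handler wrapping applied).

Step-by-step:
get @ H1 ⇒ 6
put(6) @ H1 ⇒ s:=6
H0 returns 0
H1 returns (0, 6)
H2 returns [(0, 6)]
= [(0, 6)]

Answer: [(0, 6)]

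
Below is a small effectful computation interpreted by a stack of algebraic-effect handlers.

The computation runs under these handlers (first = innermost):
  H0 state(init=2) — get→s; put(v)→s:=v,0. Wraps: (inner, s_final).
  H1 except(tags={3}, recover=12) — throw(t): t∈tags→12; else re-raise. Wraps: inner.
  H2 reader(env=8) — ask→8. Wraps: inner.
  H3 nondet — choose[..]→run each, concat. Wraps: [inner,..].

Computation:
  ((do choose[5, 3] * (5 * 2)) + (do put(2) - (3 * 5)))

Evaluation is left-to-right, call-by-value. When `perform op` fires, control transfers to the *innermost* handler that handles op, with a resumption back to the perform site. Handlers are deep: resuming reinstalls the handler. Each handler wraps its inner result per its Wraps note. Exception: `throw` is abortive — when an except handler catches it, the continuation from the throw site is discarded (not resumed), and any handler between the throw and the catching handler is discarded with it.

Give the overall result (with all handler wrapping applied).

Working:
choose[5, 3] @ H3
  branch[0] choose=5:
    put(2) @ H0 ⇒ s:=2
    H0 returns (35, 2)
    H1 returns (35, 2)
    H2 returns (35, 2)
    H3 returns [(35, 2)]
  branch[1] choose=3:
    put(2) @ H0 ⇒ s:=2
    H0 returns (15, 2)
    H1 returns (15, 2)
    H2 returns (15, 2)
    H3 returns [(15, 2)]
= [(35, 2), (15, 2)]

Answer: [(35, 2), (15, 2)]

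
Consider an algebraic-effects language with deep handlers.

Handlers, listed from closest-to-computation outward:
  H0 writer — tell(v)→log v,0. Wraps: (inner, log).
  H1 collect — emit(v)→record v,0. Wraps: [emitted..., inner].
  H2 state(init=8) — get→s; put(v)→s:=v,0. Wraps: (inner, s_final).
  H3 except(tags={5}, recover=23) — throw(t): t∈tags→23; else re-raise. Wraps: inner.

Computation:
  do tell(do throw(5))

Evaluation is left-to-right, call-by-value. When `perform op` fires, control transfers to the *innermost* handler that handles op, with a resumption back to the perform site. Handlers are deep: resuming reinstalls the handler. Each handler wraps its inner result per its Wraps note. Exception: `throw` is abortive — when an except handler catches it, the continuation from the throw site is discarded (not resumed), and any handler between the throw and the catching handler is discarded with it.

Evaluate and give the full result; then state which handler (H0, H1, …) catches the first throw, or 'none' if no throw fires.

Answer: 23 ; first throw caught by: H3

Working:
throw(5) @ H3 caught ⇒ 23
= 23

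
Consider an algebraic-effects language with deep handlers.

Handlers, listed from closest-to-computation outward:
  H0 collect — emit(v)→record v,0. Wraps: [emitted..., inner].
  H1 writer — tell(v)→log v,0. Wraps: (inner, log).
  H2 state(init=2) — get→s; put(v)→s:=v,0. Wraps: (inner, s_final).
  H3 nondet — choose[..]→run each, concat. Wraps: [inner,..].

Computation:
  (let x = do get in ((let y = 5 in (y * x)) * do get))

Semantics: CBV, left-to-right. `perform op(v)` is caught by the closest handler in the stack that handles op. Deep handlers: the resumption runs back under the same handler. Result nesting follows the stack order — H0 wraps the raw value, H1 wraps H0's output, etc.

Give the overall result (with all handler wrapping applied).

Working:
get @ H2 ⇒ 2
get @ H2 ⇒ 2
H0 returns [20]
H1 returns ([20], ())
H2 returns (([20], ()), 2)
H3 returns [(([20], ()), 2)]
= [(([20], ()), 2)]

Answer: [(([20], ()), 2)]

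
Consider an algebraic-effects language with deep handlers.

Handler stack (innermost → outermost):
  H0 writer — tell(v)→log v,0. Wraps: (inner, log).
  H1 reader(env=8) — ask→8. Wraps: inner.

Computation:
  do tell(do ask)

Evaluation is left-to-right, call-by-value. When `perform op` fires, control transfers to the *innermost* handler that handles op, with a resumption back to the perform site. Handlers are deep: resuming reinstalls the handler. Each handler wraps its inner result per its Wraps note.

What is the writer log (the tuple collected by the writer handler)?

Evaluation trace:
ask @ H1 ⇒ 8
tell(8) @ H0 ⇒ log+=8
H0 returns (0, (8))
H1 returns (0, (8))
= (0, (8))

Answer: (8)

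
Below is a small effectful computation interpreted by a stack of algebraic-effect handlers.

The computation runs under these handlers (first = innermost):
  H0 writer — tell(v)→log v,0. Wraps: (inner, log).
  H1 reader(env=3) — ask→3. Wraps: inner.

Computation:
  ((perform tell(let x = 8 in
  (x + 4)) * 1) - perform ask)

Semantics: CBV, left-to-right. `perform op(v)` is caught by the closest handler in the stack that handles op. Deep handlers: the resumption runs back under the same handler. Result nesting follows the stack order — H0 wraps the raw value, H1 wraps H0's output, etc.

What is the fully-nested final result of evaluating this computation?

Answer: (-3, (12))

Step-by-step:
tell(12) @ H0 ⇒ log+=12
ask @ H1 ⇒ 3
H0 returns (-3, (12))
H1 returns (-3, (12))
= (-3, (12))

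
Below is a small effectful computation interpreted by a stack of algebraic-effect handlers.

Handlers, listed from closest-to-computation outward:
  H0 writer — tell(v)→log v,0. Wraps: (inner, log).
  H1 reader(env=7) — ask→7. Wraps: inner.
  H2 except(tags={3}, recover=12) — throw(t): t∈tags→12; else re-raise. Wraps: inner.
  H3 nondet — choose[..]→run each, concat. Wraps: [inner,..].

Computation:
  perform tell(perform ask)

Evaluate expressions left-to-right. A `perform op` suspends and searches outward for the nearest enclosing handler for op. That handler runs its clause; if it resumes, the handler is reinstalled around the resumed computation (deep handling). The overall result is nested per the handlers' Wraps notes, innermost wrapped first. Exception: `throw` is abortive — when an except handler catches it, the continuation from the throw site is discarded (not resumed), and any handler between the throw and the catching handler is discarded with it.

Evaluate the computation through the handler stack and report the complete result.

Evaluation trace:
ask @ H1 ⇒ 7
tell(7) @ H0 ⇒ log+=7
H0 returns (0, (7))
H1 returns (0, (7))
H2 returns (0, (7))
H3 returns [(0, (7))]
= [(0, (7))]

Answer: [(0, (7))]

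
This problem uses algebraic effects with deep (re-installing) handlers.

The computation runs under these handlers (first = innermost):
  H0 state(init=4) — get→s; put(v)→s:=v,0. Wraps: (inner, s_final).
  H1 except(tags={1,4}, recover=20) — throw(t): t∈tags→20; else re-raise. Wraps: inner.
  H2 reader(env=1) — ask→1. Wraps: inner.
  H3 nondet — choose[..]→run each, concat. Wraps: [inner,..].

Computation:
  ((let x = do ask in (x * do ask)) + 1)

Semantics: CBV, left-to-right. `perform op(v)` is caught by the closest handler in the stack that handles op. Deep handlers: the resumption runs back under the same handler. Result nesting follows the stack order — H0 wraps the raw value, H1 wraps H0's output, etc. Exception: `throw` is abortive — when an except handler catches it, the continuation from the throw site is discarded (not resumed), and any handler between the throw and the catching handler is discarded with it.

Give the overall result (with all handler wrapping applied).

Answer: [(2, 4)]

Working:
ask @ H2 ⇒ 1
ask @ H2 ⇒ 1
H0 returns (2, 4)
H1 returns (2, 4)
H2 returns (2, 4)
H3 returns [(2, 4)]
= [(2, 4)]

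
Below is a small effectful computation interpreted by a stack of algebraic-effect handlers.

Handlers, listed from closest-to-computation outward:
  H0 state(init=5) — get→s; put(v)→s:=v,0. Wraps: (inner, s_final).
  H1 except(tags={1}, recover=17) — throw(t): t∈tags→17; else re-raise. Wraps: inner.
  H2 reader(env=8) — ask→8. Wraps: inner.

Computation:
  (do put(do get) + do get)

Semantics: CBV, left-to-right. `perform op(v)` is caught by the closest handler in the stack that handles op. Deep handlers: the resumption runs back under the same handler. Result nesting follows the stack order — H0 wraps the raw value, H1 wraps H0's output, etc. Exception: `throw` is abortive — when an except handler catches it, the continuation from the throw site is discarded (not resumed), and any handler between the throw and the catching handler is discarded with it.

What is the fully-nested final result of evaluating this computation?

Answer: (5, 5)

Step-by-step:
get @ H0 ⇒ 5
put(5) @ H0 ⇒ s:=5
get @ H0 ⇒ 5
H0 returns (5, 5)
H1 returns (5, 5)
H2 returns (5, 5)
= (5, 5)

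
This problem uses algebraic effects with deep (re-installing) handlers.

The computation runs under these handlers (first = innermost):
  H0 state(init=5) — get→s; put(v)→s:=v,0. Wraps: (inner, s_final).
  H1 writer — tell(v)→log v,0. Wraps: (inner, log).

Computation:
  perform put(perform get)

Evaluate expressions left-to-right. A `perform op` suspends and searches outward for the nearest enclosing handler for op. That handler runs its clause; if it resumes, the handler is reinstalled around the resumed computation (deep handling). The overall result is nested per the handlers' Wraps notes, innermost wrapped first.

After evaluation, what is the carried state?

Working:
get @ H0 ⇒ 5
put(5) @ H0 ⇒ s:=5
H0 returns (0, 5)
H1 returns ((0, 5), ())
= ((0, 5), ())

Answer: 5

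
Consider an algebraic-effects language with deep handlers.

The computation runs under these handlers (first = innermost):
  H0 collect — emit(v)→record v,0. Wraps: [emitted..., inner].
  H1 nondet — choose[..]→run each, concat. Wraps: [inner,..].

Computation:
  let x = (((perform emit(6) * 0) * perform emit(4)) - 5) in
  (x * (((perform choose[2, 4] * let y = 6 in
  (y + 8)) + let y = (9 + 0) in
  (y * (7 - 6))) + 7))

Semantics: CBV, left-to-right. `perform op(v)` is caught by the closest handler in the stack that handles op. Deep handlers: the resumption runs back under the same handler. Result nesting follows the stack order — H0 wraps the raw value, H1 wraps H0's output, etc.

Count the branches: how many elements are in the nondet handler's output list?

Answer: 2

Evaluation trace:
emit(6) @ H0 ⇒ out+=6
emit(4) @ H0 ⇒ out+=4
choose[2, 4] @ H1
  branch[0] choose=2:
    H0 returns [6, 4, -220]
    H1 returns [[6, 4, -220]]
  branch[1] choose=4:
    H0 returns [6, 4, -360]
    H1 returns [[6, 4, -360]]
= [[6, 4, -220], [6, 4, -360]]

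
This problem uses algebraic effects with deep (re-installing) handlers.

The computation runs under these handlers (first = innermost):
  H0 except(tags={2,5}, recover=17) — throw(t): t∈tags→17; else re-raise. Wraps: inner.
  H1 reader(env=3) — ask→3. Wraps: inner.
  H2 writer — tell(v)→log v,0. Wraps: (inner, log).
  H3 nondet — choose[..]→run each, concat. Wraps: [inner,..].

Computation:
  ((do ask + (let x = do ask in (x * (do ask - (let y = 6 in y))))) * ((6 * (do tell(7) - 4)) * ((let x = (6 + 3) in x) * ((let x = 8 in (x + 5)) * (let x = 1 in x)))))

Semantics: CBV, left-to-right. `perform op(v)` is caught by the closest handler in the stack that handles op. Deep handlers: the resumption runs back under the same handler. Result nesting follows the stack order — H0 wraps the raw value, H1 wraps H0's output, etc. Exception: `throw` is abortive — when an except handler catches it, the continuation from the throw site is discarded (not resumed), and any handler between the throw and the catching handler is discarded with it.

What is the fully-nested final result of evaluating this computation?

Answer: [(16848, (7))]

Working:
ask @ H1 ⇒ 3
ask @ H1 ⇒ 3
ask @ H1 ⇒ 3
tell(7) @ H2 ⇒ log+=7
H0 returns 16848
H1 returns 16848
H2 returns (16848, (7))
H3 returns [(16848, (7))]
= [(16848, (7))]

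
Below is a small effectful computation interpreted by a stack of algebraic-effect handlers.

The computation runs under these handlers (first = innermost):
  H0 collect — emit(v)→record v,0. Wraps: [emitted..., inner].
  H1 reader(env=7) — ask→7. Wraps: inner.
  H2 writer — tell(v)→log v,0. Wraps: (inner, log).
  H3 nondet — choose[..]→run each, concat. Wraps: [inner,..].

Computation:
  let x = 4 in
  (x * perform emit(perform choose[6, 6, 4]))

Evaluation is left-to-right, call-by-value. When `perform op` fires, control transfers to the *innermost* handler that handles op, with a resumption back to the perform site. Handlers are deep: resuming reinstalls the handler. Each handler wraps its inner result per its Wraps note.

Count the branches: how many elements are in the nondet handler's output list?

Evaluation trace:
choose[6, 6, 4] @ H3
  branch[0] choose=6:
    emit(6) @ H0 ⇒ out+=6
    H0 returns [6, 0]
    H1 returns [6, 0]
    H2 returns ([6, 0], ())
    H3 returns [([6, 0], ())]
  branch[1] choose=6:
    emit(6) @ H0 ⇒ out+=6
    H0 returns [6, 0]
    H1 returns [6, 0]
    H2 returns ([6, 0], ())
    H3 returns [([6, 0], ())]
  branch[2] choose=4:
    emit(4) @ H0 ⇒ out+=4
    H0 returns [4, 0]
    H1 returns [4, 0]
    H2 returns ([4, 0], ())
    H3 returns [([4, 0], ())]
= [([6, 0], ()), ([6, 0], ()), ([4, 0], ())]

Answer: 3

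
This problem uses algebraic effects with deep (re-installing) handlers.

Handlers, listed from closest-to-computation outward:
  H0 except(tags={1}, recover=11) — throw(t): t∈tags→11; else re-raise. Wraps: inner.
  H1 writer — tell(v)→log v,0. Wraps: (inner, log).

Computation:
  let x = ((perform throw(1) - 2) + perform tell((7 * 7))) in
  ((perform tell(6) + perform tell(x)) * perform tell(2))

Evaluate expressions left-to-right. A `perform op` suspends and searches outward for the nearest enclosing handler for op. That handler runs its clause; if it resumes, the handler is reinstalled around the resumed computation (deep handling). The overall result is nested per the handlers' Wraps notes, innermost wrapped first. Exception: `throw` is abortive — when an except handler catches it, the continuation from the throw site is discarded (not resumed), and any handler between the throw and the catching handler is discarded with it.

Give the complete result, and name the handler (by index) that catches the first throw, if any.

Evaluation trace:
throw(1) @ H0 caught ⇒ 11
H1 returns (11, ())
= (11, ())

Answer: (11, ()) ; first throw caught by: H0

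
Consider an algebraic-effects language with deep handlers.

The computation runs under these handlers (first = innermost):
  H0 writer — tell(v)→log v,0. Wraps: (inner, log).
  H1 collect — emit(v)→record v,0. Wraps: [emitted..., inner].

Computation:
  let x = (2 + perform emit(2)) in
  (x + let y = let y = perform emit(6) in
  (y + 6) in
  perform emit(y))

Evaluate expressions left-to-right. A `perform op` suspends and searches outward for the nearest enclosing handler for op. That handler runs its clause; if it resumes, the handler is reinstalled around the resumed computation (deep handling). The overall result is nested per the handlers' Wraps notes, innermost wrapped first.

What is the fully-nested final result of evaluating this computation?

Working:
emit(2) @ H1 ⇒ out+=2
emit(6) @ H1 ⇒ out+=6
emit(6) @ H1 ⇒ out+=6
H0 returns (2, ())
H1 returns [2, 6, 6, (2, ())]
= [2, 6, 6, (2, ())]

Answer: [2, 6, 6, (2, ())]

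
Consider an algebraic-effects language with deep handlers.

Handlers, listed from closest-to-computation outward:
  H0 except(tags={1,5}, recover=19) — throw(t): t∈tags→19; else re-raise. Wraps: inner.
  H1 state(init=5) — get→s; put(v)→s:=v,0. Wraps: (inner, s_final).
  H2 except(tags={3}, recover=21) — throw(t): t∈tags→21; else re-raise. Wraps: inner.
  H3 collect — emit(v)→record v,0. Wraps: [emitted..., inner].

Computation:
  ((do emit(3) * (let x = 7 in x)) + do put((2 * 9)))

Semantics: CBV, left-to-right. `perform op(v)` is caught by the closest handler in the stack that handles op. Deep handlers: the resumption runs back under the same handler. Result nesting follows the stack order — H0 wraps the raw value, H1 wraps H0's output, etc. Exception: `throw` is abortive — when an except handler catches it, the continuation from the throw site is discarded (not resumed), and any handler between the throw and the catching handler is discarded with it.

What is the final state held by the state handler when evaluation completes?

Working:
emit(3) @ H3 ⇒ out+=3
put(18) @ H1 ⇒ s:=18
H0 returns 0
H1 returns (0, 18)
H2 returns (0, 18)
H3 returns [3, (0, 18)]
= [3, (0, 18)]

Answer: 18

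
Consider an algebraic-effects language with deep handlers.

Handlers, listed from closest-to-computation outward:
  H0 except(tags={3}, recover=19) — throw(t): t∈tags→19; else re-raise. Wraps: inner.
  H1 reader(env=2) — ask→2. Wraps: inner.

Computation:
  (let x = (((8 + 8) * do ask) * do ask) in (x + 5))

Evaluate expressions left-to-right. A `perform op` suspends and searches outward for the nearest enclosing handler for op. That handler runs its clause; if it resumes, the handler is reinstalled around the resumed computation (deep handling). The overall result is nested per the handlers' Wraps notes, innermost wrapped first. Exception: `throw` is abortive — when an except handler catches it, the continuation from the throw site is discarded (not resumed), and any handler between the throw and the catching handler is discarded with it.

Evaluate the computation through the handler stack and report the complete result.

Working:
ask @ H1 ⇒ 2
ask @ H1 ⇒ 2
H0 returns 69
H1 returns 69
= 69

Answer: 69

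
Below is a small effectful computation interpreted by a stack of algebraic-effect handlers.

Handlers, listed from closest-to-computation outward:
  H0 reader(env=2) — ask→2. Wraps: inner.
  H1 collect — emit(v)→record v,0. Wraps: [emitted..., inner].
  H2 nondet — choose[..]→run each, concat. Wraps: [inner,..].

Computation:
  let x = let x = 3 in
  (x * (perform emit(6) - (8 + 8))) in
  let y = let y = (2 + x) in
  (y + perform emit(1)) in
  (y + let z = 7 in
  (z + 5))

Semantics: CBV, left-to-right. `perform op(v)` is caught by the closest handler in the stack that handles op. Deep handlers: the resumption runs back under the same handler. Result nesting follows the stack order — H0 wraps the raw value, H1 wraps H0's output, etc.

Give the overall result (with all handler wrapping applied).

Working:
emit(6) @ H1 ⇒ out+=6
emit(1) @ H1 ⇒ out+=1
H0 returns -34
H1 returns [6, 1, -34]
H2 returns [[6, 1, -34]]
= [[6, 1, -34]]

Answer: [[6, 1, -34]]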